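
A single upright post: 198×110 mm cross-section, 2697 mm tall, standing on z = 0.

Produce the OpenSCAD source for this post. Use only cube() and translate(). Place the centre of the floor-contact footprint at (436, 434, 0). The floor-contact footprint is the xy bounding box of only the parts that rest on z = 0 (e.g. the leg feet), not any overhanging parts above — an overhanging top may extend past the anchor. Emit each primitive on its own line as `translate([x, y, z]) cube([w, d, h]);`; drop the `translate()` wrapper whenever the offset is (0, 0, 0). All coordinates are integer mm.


translate([337, 379, 0]) cube([198, 110, 2697]);


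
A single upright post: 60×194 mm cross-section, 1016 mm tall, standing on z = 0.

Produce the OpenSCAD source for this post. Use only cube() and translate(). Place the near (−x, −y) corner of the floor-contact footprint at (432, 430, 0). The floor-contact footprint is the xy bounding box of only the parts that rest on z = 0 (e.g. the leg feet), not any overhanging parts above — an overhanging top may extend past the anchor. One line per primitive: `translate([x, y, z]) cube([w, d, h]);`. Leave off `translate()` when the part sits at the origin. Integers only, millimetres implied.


translate([432, 430, 0]) cube([60, 194, 1016]);


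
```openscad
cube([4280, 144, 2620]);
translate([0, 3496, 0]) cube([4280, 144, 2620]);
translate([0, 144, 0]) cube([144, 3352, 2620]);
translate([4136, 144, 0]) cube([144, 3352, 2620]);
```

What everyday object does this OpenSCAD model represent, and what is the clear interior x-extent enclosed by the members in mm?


A house (or room) frame. The interior width is 3992 mm.

Four 2620 mm walls enclosing a rectangle with no floor or roof — a room or house frame. Outside width is 4280 mm and wall thickness is 144 mm, so the interior width is 4280 − 2 × 144 = 3992 mm.


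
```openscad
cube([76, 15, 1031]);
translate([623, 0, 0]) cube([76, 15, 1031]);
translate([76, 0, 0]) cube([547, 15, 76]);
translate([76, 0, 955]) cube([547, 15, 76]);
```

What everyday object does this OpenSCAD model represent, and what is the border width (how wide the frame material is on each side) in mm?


A picture frame. The border width is 76 mm.

Four thin pieces enclosing a rectangular opening — a picture frame. The two full-height stiles are 1031 mm tall; the top rail sits at z = 955 and is 76 mm tall, so the border above the opening is 1031 − 955 = 76 mm, matching the stile x-width.


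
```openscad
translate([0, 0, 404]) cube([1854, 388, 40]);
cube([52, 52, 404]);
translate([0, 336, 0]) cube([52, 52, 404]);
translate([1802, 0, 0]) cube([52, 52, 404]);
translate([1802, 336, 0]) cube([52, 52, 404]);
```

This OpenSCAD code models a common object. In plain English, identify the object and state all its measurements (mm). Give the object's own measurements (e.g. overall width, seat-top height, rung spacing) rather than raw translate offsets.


A bench: a 1854×388 mm seat slab, 40 mm thick, top at z = 444 mm, on four 52×52 mm square legs flush with the seat corners and standing on z = 0.


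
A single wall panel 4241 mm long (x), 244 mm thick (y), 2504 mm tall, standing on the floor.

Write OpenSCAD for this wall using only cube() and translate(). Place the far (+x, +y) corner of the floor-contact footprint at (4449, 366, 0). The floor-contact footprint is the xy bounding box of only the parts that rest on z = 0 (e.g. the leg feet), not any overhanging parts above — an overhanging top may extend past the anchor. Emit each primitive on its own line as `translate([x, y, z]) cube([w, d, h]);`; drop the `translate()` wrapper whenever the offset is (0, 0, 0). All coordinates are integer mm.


translate([208, 122, 0]) cube([4241, 244, 2504]);


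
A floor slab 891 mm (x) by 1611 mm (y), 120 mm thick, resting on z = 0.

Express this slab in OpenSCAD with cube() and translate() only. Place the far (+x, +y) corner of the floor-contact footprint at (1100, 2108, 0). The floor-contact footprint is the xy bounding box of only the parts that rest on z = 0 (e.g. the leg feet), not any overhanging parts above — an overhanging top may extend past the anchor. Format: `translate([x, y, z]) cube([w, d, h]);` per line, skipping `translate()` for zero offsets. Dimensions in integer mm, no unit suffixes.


translate([209, 497, 0]) cube([891, 1611, 120]);


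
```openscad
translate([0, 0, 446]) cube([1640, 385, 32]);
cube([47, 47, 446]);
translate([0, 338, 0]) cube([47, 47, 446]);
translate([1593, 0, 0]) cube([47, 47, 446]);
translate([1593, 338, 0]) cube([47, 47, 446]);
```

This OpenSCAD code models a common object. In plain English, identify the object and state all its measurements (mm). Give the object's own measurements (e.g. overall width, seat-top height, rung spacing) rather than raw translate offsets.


A bench: a 1640×385 mm seat slab, 32 mm thick, top at z = 478 mm, on four 47×47 mm square legs flush with the seat corners and standing on z = 0.


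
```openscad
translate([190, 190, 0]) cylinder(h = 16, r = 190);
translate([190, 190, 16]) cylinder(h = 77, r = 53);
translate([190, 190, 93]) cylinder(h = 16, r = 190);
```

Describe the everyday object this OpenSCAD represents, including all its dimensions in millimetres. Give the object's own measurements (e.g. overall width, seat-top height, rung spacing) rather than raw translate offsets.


A spool: two coaxial disc flanges of radius 190 mm and thickness 16 mm, joined by a core cylinder of radius 53 mm and height 77 mm. The lower flange rests on z = 0 and the three cylinders share a vertical axis.


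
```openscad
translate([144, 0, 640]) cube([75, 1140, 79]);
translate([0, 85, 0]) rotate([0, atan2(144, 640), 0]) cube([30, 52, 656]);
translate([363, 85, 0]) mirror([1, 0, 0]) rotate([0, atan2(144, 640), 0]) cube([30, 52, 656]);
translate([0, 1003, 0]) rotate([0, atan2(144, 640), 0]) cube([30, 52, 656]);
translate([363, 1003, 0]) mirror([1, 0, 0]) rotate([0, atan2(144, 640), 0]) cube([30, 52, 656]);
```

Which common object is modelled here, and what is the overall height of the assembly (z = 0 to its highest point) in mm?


A sawhorse. The overall height is 719 mm.

A beam across two mirrored pairs of raked legs — a sawhorse. The beam's underside is at z = 640 (matching the legs' vertical rise in atan2(144, 640)) and the beam is 79 mm tall, so its top is at 640 + 79 = 719 mm. The raked legs top out at the beam's underside, so that is the highest point.


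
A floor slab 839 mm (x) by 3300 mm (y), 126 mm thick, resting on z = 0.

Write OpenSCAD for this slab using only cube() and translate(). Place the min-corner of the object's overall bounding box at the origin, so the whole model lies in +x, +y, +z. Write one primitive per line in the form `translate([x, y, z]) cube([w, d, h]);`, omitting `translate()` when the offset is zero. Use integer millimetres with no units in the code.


cube([839, 3300, 126]);


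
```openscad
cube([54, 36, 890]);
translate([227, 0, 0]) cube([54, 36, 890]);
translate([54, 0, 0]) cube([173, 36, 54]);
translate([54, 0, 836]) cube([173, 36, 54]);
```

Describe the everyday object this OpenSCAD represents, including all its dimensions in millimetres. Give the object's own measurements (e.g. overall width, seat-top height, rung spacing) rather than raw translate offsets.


A rectangular picture frame lying in the x–z plane (depth along y). The opening is 173 mm wide (x) by 782 mm tall (z), surrounded by a border 54 mm wide on all four sides. The frame is 36 mm deep and is made of two full-height vertical stiles with two horizontal rails fitted between them.


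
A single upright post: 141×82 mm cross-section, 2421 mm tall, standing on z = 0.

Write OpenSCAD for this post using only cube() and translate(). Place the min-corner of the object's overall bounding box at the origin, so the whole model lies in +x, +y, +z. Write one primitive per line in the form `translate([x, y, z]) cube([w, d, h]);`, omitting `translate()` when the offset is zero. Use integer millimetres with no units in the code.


cube([141, 82, 2421]);


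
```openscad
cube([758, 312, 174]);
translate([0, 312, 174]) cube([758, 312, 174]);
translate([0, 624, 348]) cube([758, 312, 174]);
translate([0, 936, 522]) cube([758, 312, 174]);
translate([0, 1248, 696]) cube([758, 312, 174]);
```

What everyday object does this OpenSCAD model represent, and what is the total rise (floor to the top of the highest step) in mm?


A staircase. The total rise is 870 mm.

5 identical blocks, each offset up and back from the previous — a staircase. Each step is 174 mm tall and there are 5 of them, so the total rise is 5 × 174 = 870 mm.


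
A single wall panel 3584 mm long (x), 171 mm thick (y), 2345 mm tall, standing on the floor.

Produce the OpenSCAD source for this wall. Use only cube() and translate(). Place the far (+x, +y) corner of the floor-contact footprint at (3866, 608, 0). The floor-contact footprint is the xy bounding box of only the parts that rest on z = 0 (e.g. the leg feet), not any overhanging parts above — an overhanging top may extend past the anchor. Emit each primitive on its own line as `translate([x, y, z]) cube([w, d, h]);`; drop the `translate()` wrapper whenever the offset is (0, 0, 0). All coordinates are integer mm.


translate([282, 437, 0]) cube([3584, 171, 2345]);


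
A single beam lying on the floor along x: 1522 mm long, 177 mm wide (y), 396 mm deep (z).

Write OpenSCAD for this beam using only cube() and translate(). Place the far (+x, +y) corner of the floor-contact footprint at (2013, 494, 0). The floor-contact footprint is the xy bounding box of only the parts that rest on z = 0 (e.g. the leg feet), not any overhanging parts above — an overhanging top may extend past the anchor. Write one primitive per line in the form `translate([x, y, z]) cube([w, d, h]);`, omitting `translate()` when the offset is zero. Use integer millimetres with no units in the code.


translate([491, 317, 0]) cube([1522, 177, 396]);


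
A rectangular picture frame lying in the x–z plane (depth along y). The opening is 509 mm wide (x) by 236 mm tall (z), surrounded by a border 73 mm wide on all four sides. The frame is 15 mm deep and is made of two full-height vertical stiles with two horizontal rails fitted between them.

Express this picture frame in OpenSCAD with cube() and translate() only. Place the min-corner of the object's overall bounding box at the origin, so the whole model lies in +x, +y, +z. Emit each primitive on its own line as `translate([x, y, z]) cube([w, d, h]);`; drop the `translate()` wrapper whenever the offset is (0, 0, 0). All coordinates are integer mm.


cube([73, 15, 382]);
translate([582, 0, 0]) cube([73, 15, 382]);
translate([73, 0, 0]) cube([509, 15, 73]);
translate([73, 0, 309]) cube([509, 15, 73]);


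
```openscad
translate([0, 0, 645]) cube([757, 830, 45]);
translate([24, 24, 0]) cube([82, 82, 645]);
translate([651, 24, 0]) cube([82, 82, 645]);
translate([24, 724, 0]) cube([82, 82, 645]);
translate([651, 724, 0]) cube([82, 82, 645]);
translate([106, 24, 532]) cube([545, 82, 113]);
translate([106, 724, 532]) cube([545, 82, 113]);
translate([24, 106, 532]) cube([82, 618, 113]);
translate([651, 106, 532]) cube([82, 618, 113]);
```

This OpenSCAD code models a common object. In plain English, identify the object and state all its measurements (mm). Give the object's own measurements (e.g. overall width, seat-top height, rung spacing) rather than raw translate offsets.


A table: top 757 mm (x) × 830 mm (y), 45 mm thick, upper face at z = 690 mm, on four 82×82 mm square legs, each inset 24 mm from the nearest pair of top edges from z = 0 to the bottom of the top. Four apron rails, 82 mm thick and 113 mm tall, run between adjacent legs with their top edges flush with the underside of the top and their outer faces flush with the legs' outer faces.


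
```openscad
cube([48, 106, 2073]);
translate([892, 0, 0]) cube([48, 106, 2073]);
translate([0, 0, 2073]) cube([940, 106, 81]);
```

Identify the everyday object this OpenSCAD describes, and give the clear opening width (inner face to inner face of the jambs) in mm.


A door frame. The clear opening width is 844 mm.

Two 2073 mm tall posts with a header on top — a door frame. The left jamb is 48 mm wide at x = 0; the right jamb starts at x = 892. The clear opening is 892 − 48 = 844 mm.


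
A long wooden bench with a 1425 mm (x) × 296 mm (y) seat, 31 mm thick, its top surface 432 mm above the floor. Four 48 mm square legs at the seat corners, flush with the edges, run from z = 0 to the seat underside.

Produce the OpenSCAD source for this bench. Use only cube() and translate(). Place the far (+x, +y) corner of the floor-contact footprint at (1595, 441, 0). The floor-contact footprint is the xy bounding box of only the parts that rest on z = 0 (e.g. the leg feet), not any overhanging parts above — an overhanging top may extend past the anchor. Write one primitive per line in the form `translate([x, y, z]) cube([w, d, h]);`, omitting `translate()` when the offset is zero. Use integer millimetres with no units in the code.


// leg_h = 432 − 31 = 401
translate([170, 145, 401]) cube([1425, 296, 31]);
translate([170, 145, 0]) cube([48, 48, 401]);
translate([170, 393, 0]) cube([48, 48, 401]);
translate([1547, 145, 0]) cube([48, 48, 401]);
translate([1547, 393, 0]) cube([48, 48, 401]);


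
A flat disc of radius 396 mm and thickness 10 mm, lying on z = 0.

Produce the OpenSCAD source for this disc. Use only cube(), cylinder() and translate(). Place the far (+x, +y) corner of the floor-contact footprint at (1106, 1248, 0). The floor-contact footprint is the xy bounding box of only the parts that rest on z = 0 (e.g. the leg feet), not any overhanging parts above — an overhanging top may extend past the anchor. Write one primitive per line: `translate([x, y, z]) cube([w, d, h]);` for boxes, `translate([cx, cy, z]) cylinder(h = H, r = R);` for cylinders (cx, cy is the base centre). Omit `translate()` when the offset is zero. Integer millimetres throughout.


translate([710, 852, 0]) cylinder(h = 10, r = 396);


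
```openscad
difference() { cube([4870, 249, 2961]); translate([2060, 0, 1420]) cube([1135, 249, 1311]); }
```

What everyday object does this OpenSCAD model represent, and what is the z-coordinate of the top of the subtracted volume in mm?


A wall with a window opening. The window head height is 2731 mm.

A wall with a rectangular opening subtracted — a window. Sill at z = 1420, opening 1311 mm tall, so the head is at 1420 + 1311 = 2731 mm.


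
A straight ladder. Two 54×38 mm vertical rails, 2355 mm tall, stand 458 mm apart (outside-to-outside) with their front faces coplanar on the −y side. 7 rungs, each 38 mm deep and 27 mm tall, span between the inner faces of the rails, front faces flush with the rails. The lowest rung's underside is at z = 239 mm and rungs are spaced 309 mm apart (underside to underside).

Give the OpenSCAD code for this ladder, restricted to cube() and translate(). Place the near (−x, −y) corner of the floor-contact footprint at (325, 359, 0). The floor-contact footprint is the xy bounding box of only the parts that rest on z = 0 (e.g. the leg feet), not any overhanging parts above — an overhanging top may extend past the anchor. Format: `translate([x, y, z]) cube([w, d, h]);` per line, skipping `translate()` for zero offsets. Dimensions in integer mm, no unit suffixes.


// rung span = 458 - 2*54 = 350
// rung[k] z = 239 + k*309
translate([325, 359, 0]) cube([54, 38, 2355]);
translate([729, 359, 0]) cube([54, 38, 2355]);
translate([379, 359, 239]) cube([350, 38, 27]);
translate([379, 359, 548]) cube([350, 38, 27]);
translate([379, 359, 857]) cube([350, 38, 27]);
translate([379, 359, 1166]) cube([350, 38, 27]);
translate([379, 359, 1475]) cube([350, 38, 27]);
translate([379, 359, 1784]) cube([350, 38, 27]);
translate([379, 359, 2093]) cube([350, 38, 27]);


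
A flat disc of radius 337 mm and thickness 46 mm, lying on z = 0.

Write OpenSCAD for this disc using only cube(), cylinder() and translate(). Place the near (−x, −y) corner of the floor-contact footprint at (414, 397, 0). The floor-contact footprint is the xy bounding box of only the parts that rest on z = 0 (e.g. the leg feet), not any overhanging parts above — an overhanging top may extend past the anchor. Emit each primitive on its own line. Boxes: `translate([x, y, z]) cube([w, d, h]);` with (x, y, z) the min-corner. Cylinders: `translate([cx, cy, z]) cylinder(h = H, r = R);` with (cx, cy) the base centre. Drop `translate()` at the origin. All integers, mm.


translate([751, 734, 0]) cylinder(h = 46, r = 337);


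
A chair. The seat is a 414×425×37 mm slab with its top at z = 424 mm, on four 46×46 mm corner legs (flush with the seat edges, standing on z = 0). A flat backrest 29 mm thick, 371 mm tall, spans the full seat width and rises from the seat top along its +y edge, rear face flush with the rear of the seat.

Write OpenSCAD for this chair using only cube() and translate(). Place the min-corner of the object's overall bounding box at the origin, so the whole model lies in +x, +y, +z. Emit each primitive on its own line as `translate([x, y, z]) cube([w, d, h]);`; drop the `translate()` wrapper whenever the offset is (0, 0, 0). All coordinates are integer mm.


translate([0, 0, 387]) cube([414, 425, 37]);
cube([46, 46, 387]);
translate([368, 0, 0]) cube([46, 46, 387]);
translate([0, 379, 0]) cube([46, 46, 387]);
translate([368, 379, 0]) cube([46, 46, 387]);
translate([0, 396, 424]) cube([414, 29, 371]);


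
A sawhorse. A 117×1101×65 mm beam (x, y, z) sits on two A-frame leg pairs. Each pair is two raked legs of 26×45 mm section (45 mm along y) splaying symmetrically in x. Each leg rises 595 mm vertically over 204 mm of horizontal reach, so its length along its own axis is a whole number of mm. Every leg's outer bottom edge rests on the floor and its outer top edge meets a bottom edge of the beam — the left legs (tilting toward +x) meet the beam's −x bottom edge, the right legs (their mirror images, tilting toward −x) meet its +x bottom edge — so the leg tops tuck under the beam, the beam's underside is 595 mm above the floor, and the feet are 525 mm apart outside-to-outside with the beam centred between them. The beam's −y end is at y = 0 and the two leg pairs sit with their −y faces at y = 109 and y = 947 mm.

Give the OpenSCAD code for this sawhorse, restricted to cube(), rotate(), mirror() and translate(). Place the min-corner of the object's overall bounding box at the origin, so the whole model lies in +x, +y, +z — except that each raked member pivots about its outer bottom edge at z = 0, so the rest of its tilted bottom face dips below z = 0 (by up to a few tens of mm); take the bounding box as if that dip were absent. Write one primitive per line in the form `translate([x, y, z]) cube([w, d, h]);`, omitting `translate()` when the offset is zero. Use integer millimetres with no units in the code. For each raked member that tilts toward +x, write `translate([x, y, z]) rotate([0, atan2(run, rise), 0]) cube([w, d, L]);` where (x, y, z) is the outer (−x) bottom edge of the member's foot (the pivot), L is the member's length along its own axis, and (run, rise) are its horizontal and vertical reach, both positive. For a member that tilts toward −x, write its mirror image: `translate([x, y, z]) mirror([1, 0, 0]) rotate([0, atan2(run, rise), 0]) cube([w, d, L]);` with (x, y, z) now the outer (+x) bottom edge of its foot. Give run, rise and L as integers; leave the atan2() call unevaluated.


translate([204, 0, 595]) cube([117, 1101, 65]);
translate([0, 109, 0]) rotate([0, atan2(204, 595), 0]) cube([26, 45, 629]);
translate([525, 109, 0]) mirror([1, 0, 0]) rotate([0, atan2(204, 595), 0]) cube([26, 45, 629]);
translate([0, 947, 0]) rotate([0, atan2(204, 595), 0]) cube([26, 45, 629]);
translate([525, 947, 0]) mirror([1, 0, 0]) rotate([0, atan2(204, 595), 0]) cube([26, 45, 629]);


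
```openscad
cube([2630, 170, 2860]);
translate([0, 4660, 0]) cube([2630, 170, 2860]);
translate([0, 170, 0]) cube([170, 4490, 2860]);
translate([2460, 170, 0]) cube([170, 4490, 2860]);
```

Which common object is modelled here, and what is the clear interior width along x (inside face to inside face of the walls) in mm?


A house (or room) frame. The interior width is 2290 mm.

Four 2860 mm walls enclosing a rectangle with no floor or roof — a room or house frame. Outside width is 2630 mm and wall thickness is 170 mm, so the interior width is 2630 − 2 × 170 = 2290 mm.


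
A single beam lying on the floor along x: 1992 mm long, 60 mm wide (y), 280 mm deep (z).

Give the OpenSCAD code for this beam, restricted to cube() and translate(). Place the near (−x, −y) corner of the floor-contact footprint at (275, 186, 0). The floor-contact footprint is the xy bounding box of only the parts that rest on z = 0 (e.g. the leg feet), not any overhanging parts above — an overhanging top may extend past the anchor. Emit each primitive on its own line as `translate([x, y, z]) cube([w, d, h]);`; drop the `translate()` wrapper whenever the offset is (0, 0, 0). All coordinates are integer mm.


translate([275, 186, 0]) cube([1992, 60, 280]);


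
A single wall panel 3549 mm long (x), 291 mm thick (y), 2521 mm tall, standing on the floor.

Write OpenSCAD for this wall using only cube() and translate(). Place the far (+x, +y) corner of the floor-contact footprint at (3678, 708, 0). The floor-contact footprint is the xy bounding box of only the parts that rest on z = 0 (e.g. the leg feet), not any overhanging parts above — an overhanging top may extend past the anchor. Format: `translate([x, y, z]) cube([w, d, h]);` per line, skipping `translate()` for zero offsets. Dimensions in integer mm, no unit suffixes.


translate([129, 417, 0]) cube([3549, 291, 2521]);


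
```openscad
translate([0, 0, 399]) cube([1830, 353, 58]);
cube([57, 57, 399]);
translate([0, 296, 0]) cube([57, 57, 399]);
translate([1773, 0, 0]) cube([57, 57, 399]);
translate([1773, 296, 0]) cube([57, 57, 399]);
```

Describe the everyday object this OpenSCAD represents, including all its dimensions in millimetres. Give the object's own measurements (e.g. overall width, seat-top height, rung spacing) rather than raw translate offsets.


A long wooden bench with a 1830 mm (x) × 353 mm (y) seat, 58 mm thick, its top surface 457 mm above the floor. Four 57 mm square legs at the seat corners, flush with the edges, run from z = 0 to the seat underside.


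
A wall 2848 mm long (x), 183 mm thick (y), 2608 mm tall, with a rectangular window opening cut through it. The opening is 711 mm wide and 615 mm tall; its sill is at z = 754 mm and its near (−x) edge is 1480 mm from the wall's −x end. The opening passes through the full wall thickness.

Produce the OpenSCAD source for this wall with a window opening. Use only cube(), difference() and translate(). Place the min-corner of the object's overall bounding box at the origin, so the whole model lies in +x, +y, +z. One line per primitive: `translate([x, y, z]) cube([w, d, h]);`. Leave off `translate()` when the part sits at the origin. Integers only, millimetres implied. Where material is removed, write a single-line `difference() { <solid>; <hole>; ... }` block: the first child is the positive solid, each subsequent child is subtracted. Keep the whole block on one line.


difference() { cube([2848, 183, 2608]); translate([1480, 0, 754]) cube([711, 183, 615]); }


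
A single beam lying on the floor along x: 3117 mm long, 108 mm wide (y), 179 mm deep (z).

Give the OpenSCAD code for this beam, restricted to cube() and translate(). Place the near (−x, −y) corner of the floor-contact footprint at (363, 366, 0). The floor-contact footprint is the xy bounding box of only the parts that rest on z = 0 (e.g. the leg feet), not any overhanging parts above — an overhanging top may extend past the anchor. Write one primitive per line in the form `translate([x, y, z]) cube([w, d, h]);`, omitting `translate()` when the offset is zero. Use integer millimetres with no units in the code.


translate([363, 366, 0]) cube([3117, 108, 179]);


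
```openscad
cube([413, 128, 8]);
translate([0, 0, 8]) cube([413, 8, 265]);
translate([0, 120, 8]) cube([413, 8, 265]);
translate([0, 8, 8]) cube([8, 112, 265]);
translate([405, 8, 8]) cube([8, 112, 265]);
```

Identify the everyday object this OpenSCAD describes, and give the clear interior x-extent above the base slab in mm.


An open box. The internal width is 397 mm.

A 413×128 base slab with four walls standing on it — an open box. The base is 413 mm wide and the walls are 8 mm thick, so the internal width is 413 − 2 × 8 = 397 mm.


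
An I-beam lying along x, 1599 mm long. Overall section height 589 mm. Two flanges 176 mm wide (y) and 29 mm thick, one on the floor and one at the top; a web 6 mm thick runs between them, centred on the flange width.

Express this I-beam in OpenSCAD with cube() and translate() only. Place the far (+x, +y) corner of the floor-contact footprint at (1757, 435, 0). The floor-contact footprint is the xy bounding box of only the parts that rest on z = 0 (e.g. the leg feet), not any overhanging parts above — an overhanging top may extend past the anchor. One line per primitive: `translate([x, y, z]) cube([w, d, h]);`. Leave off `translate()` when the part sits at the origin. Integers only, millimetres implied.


translate([158, 259, 0]) cube([1599, 176, 29]);
translate([158, 344, 29]) cube([1599, 6, 531]);
translate([158, 259, 560]) cube([1599, 176, 29]);


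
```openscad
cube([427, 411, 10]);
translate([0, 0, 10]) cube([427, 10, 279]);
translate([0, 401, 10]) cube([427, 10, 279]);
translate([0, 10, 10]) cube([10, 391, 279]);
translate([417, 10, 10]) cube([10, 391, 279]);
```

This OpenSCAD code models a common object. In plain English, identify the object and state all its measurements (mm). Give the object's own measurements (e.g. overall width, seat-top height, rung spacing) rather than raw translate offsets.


An open-topped rectangular box: outside dimensions 427×411×289 mm, with a uniform wall and base thickness of 10 mm. The base is a full 427×411 slab on the floor; four walls sit on top of the base. The front and back walls (the −y and +y sides) span the full width; the two side walls fit between them.


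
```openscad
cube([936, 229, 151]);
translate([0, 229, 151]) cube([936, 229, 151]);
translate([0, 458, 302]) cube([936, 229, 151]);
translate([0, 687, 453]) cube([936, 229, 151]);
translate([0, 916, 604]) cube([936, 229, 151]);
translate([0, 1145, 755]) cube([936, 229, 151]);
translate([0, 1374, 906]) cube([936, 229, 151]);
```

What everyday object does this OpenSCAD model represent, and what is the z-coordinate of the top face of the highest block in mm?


A staircase. The total rise is 1057 mm.

7 identical blocks, each offset up and back from the previous — a staircase. Each step is 151 mm tall and there are 7 of them, so the total rise is 7 × 151 = 1057 mm.


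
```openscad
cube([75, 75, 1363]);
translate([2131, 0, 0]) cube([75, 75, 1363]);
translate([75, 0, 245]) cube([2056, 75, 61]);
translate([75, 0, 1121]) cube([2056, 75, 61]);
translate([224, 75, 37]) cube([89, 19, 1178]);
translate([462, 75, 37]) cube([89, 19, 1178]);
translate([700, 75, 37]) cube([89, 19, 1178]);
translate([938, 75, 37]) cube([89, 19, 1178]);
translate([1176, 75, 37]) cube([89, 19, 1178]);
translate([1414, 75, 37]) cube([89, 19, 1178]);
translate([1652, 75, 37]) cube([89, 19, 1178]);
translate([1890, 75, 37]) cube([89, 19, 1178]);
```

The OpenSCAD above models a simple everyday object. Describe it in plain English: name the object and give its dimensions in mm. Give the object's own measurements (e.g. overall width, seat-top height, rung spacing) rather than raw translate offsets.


A fence section. Two 75×75 mm posts, 1363 mm tall, stand on the floor with a clear span of 2056 mm between their inner faces. Two horizontal rails of 75×61 mm section span the gap between the posts with their undersides at z = 245 mm and z = 1121 mm, flush with the posts' −y face. 8 pickets, each 89 mm wide, 19 mm thick and 1178 mm tall, are fixed to the +y face of the rails with their bottoms at z = 37 mm, spaced across the span with a 149 mm gap after the −x post and between neighbouring pickets, with 152 mm left before the +x post.


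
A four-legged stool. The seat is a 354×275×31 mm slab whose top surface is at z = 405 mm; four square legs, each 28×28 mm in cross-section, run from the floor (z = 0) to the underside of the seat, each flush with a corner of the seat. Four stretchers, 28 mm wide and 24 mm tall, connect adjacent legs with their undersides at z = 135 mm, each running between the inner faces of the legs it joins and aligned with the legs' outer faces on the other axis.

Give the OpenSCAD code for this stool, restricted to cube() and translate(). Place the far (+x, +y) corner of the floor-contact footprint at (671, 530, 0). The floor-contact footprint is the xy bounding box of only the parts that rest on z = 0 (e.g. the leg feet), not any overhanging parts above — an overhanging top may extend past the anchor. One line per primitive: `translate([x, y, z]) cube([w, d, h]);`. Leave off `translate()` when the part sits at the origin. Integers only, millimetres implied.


translate([317, 255, 374]) cube([354, 275, 31]);
translate([317, 255, 0]) cube([28, 28, 374]);
translate([643, 255, 0]) cube([28, 28, 374]);
translate([317, 502, 0]) cube([28, 28, 374]);
translate([643, 502, 0]) cube([28, 28, 374]);
translate([345, 255, 135]) cube([298, 28, 24]);
translate([345, 502, 135]) cube([298, 28, 24]);
translate([317, 283, 135]) cube([28, 219, 24]);
translate([643, 283, 135]) cube([28, 219, 24]);


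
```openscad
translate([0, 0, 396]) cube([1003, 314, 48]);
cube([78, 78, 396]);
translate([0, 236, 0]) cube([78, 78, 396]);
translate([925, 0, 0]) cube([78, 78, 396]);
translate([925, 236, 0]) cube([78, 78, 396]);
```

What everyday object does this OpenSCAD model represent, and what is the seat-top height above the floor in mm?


A bench. The seat-top height is 444 mm.

A long slab on four corner posts — a bench. The slab sits at z = 396 with thickness 48, so the top is 396 + 48 = 444 mm.


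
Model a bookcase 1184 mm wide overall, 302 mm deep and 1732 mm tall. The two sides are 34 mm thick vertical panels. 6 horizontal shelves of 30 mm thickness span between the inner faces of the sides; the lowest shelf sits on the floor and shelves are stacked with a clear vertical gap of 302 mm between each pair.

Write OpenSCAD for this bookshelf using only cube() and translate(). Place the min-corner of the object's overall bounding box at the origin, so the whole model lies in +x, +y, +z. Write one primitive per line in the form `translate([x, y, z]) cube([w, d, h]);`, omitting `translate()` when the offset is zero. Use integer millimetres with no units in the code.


cube([34, 302, 1732]);
translate([1150, 0, 0]) cube([34, 302, 1732]);
translate([34, 0, 0]) cube([1116, 302, 30]);
translate([34, 0, 332]) cube([1116, 302, 30]);
translate([34, 0, 664]) cube([1116, 302, 30]);
translate([34, 0, 996]) cube([1116, 302, 30]);
translate([34, 0, 1328]) cube([1116, 302, 30]);
translate([34, 0, 1660]) cube([1116, 302, 30]);


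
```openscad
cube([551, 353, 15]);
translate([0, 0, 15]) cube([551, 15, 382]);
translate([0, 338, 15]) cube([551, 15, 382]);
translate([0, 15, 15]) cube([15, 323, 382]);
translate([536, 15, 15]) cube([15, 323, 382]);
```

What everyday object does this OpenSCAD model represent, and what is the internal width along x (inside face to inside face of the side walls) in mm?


An open box. The internal width is 521 mm.

A 551×353 base slab with four walls standing on it — an open box. The base is 551 mm wide and the walls are 15 mm thick, so the internal width is 551 − 2 × 15 = 521 mm.


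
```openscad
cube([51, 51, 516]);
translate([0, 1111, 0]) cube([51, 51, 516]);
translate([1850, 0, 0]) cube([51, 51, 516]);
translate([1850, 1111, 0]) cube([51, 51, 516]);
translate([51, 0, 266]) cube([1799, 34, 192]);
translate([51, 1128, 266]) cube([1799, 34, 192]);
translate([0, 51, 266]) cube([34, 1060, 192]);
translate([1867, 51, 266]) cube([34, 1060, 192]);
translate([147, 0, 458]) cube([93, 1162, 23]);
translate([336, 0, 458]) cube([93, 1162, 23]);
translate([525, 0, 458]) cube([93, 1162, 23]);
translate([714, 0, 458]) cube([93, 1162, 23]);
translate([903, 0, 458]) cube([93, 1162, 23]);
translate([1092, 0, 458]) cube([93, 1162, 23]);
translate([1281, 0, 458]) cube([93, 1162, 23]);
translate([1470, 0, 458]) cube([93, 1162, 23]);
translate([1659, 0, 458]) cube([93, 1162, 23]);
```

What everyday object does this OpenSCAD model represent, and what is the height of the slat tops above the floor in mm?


A bed frame. The slat-top height is 481 mm.

Four posts, four rails, and a row of slats — a bed frame. Slats sit on the rails at z = 266 + 192 = 458; with slat thickness 23, the top is 481 mm.


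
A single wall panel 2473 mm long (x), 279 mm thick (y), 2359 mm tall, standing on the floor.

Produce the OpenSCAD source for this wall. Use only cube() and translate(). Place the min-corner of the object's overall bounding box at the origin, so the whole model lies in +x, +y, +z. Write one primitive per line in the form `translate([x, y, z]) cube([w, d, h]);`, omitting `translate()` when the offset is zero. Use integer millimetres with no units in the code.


cube([2473, 279, 2359]);


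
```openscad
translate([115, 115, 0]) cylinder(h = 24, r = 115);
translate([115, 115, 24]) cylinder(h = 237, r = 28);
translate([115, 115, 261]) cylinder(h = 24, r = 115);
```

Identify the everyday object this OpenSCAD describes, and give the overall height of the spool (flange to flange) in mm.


A spool. The overall height is 285 mm.

Three coaxial cylinders, large–small–large — a spool. Two 24 mm flanges and a 237 mm core give 24 + 237 + 24 = 285 mm.


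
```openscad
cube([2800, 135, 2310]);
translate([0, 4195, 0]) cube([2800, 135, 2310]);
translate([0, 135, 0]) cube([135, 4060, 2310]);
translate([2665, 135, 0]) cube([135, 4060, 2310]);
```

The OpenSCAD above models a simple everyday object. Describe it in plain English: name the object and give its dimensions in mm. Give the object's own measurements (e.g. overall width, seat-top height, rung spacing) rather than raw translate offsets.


The wall frame of a small rectangular building: four walls, each 2310 mm tall and 135 mm thick, enclosing a footprint 2800 mm (x) by 4330 mm (y) outside-to-outside, with no floor or roof. The front and back walls (the −y and +y sides) span the full width; the two side walls fit between them.


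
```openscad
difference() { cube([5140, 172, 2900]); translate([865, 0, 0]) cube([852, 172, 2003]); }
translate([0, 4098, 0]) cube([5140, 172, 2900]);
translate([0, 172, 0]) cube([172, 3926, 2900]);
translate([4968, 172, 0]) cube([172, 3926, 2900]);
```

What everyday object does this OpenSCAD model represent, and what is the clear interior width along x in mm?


A single room. The interior width is 4796 mm.

Four walls enclosing a rectangle with a door in the front wall — a room. Outside width 5140 minus two 172 mm walls gives 4796 mm.


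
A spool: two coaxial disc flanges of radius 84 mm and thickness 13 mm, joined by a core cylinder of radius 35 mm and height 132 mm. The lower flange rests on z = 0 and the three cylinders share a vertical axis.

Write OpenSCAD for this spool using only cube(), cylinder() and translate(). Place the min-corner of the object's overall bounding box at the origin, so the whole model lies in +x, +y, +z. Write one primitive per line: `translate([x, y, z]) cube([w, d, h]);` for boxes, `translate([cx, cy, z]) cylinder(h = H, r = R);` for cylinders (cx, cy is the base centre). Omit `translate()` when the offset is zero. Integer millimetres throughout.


translate([84, 84, 0]) cylinder(h = 13, r = 84);
translate([84, 84, 13]) cylinder(h = 132, r = 35);
translate([84, 84, 145]) cylinder(h = 13, r = 84);


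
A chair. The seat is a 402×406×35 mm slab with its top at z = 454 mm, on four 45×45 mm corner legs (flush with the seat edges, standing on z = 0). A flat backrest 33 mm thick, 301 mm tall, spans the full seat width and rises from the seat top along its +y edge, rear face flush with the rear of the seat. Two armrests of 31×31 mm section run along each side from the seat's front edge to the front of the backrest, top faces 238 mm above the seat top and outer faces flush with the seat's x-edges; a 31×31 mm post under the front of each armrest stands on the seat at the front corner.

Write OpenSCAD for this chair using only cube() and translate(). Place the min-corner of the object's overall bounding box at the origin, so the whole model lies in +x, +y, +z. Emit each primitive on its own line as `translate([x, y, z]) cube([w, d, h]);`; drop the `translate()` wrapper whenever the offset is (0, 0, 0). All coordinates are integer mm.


// leg_h = 454 - 35 = 419
// arm post h = 238 - 31 = 207
translate([0, 0, 419]) cube([402, 406, 35]);
cube([45, 45, 419]);
translate([357, 0, 0]) cube([45, 45, 419]);
translate([0, 361, 0]) cube([45, 45, 419]);
translate([357, 361, 0]) cube([45, 45, 419]);
translate([0, 373, 454]) cube([402, 33, 301]);
translate([0, 0, 661]) cube([31, 373, 31]);
translate([371, 0, 661]) cube([31, 373, 31]);
translate([0, 0, 454]) cube([31, 31, 207]);
translate([371, 0, 454]) cube([31, 31, 207]);


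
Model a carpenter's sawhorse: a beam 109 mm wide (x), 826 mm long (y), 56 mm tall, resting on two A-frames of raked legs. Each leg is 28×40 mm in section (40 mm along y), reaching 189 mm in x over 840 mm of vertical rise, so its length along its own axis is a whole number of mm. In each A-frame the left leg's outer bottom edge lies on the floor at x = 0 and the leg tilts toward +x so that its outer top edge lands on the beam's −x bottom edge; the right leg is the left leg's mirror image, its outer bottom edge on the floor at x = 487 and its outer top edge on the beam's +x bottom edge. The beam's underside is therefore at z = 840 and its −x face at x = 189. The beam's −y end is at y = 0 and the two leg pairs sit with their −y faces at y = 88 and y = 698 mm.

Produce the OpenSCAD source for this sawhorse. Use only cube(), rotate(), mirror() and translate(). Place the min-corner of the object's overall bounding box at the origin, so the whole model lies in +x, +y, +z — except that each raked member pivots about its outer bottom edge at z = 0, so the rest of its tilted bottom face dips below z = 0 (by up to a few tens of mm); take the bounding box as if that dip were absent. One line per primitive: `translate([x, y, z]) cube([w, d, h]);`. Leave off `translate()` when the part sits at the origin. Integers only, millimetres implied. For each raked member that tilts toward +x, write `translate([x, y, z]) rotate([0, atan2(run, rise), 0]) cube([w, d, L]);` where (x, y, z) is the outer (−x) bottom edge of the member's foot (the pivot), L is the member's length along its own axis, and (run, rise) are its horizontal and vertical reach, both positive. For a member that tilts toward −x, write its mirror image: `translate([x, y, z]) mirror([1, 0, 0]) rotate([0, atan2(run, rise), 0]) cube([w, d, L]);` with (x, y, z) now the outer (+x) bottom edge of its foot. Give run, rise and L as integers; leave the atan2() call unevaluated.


// leg length = √(189² + 840²) = 861
// right-leg outer foot x = 2·189 + 109 = 487
// beam min-corner = (189, 0, 840)
translate([189, 0, 840]) cube([109, 826, 56]);
translate([0, 88, 0]) rotate([0, atan2(189, 840), 0]) cube([28, 40, 861]);
translate([487, 88, 0]) mirror([1, 0, 0]) rotate([0, atan2(189, 840), 0]) cube([28, 40, 861]);
translate([0, 698, 0]) rotate([0, atan2(189, 840), 0]) cube([28, 40, 861]);
translate([487, 698, 0]) mirror([1, 0, 0]) rotate([0, atan2(189, 840), 0]) cube([28, 40, 861]);


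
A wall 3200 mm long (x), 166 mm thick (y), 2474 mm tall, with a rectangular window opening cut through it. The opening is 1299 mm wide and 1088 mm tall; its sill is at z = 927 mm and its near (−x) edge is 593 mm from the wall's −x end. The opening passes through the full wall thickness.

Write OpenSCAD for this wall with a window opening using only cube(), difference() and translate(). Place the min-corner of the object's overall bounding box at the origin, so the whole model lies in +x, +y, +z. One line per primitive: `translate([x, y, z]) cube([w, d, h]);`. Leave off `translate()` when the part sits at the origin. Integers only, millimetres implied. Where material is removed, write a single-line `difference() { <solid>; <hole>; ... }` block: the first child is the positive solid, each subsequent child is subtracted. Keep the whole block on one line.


difference() { cube([3200, 166, 2474]); translate([593, 0, 927]) cube([1299, 166, 1088]); }
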